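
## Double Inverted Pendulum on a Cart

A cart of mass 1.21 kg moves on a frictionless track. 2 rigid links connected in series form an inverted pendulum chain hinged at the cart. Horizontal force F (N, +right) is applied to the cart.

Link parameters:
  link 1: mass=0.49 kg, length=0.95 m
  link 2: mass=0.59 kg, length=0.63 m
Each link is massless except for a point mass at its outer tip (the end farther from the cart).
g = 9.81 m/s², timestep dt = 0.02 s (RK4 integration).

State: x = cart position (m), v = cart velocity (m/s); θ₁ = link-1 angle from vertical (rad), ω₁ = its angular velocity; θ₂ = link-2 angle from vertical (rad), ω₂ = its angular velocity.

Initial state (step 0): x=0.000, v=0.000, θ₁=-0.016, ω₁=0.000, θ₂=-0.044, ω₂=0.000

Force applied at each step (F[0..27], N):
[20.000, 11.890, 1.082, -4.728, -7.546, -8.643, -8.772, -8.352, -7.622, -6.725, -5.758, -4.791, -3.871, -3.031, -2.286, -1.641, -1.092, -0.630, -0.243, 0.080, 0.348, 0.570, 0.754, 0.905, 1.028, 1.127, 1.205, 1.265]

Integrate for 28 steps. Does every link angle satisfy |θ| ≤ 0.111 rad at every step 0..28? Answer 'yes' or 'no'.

Answer: yes

Derivation:
apply F[0]=+20.000 → step 1: x=0.003, v=0.333, θ₁=-0.019, ω₁=-0.348, θ₂=-0.044, ω₂=-0.018
apply F[1]=+11.890 → step 2: x=0.012, v=0.534, θ₁=-0.029, ω₁=-0.559, θ₂=-0.045, ω₂=-0.031
apply F[2]=+1.082 → step 3: x=0.023, v=0.558, θ₁=-0.040, ω₁=-0.588, θ₂=-0.045, ω₂=-0.039
apply F[3]=-4.728 → step 4: x=0.033, v=0.487, θ₁=-0.051, ω₁=-0.524, θ₂=-0.046, ω₂=-0.039
apply F[4]=-7.546 → step 5: x=0.042, v=0.373, θ₁=-0.061, ω₁=-0.417, θ₂=-0.047, ω₂=-0.032
apply F[5]=-8.643 → step 6: x=0.048, v=0.241, θ₁=-0.068, ω₁=-0.297, θ₂=-0.047, ω₂=-0.020
apply F[6]=-8.772 → step 7: x=0.052, v=0.109, θ₁=-0.072, ω₁=-0.178, θ₂=-0.048, ω₂=-0.004
apply F[7]=-8.352 → step 8: x=0.053, v=-0.016, θ₁=-0.075, ω₁=-0.069, θ₂=-0.048, ω₂=0.015
apply F[8]=-7.622 → step 9: x=0.051, v=-0.128, θ₁=-0.075, ω₁=0.026, θ₂=-0.047, ω₂=0.035
apply F[9]=-6.725 → step 10: x=0.048, v=-0.226, θ₁=-0.074, ω₁=0.106, θ₂=-0.046, ω₂=0.055
apply F[10]=-5.758 → step 11: x=0.042, v=-0.308, θ₁=-0.071, ω₁=0.170, θ₂=-0.045, ω₂=0.074
apply F[11]=-4.791 → step 12: x=0.035, v=-0.375, θ₁=-0.067, ω₁=0.219, θ₂=-0.043, ω₂=0.091
apply F[12]=-3.871 → step 13: x=0.027, v=-0.427, θ₁=-0.063, ω₁=0.255, θ₂=-0.041, ω₂=0.107
apply F[13]=-3.031 → step 14: x=0.018, v=-0.467, θ₁=-0.057, ω₁=0.280, θ₂=-0.039, ω₂=0.121
apply F[14]=-2.286 → step 15: x=0.009, v=-0.495, θ₁=-0.052, ω₁=0.294, θ₂=-0.036, ω₂=0.132
apply F[15]=-1.641 → step 16: x=-0.001, v=-0.514, θ₁=-0.046, ω₁=0.300, θ₂=-0.034, ω₂=0.141
apply F[16]=-1.092 → step 17: x=-0.012, v=-0.524, θ₁=-0.040, ω₁=0.300, θ₂=-0.031, ω₂=0.148
apply F[17]=-0.630 → step 18: x=-0.022, v=-0.528, θ₁=-0.034, ω₁=0.295, θ₂=-0.028, ω₂=0.153
apply F[18]=-0.243 → step 19: x=-0.033, v=-0.527, θ₁=-0.028, ω₁=0.286, θ₂=-0.025, ω₂=0.156
apply F[19]=+0.080 → step 20: x=-0.043, v=-0.521, θ₁=-0.022, ω₁=0.275, θ₂=-0.022, ω₂=0.158
apply F[20]=+0.348 → step 21: x=-0.054, v=-0.512, θ₁=-0.017, ω₁=0.261, θ₂=-0.018, ω₂=0.157
apply F[21]=+0.570 → step 22: x=-0.064, v=-0.500, θ₁=-0.012, ω₁=0.246, θ₂=-0.015, ω₂=0.156
apply F[22]=+0.754 → step 23: x=-0.073, v=-0.486, θ₁=-0.007, ω₁=0.230, θ₂=-0.012, ω₂=0.153
apply F[23]=+0.905 → step 24: x=-0.083, v=-0.470, θ₁=-0.003, ω₁=0.214, θ₂=-0.009, ω₂=0.149
apply F[24]=+1.028 → step 25: x=-0.092, v=-0.453, θ₁=0.002, ω₁=0.198, θ₂=-0.006, ω₂=0.144
apply F[25]=+1.127 → step 26: x=-0.101, v=-0.435, θ₁=0.005, ω₁=0.182, θ₂=-0.003, ω₂=0.138
apply F[26]=+1.205 → step 27: x=-0.110, v=-0.417, θ₁=0.009, ω₁=0.166, θ₂=-0.001, ω₂=0.132
apply F[27]=+1.265 → step 28: x=-0.118, v=-0.397, θ₁=0.012, ω₁=0.150, θ₂=0.002, ω₂=0.125
Max |angle| over trajectory = 0.075 rad; bound = 0.111 → within bound.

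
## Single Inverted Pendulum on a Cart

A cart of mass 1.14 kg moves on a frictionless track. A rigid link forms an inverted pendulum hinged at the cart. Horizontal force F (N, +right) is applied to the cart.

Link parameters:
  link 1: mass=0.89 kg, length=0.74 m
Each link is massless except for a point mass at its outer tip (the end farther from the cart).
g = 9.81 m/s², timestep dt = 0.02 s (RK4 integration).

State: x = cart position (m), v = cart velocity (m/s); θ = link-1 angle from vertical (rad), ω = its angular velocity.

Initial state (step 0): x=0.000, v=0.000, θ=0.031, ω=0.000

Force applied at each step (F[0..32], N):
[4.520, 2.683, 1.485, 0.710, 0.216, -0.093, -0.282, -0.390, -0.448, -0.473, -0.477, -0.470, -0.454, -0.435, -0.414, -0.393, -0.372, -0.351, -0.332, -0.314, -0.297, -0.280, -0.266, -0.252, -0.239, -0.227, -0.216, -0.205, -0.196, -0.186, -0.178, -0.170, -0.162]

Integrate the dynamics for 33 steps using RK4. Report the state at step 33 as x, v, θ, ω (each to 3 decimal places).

apply F[0]=+4.520 → step 1: x=0.001, v=0.075, θ=0.030, ω=-0.093
apply F[1]=+2.683 → step 2: x=0.003, v=0.117, θ=0.028, ω=-0.142
apply F[2]=+1.485 → step 3: x=0.005, v=0.139, θ=0.025, ω=-0.165
apply F[3]=+0.710 → step 4: x=0.008, v=0.148, θ=0.021, ω=-0.171
apply F[4]=+0.216 → step 5: x=0.011, v=0.149, θ=0.018, ω=-0.167
apply F[5]=-0.093 → step 6: x=0.014, v=0.145, θ=0.015, ω=-0.157
apply F[6]=-0.282 → step 7: x=0.017, v=0.138, θ=0.012, ω=-0.144
apply F[7]=-0.390 → step 8: x=0.020, v=0.129, θ=0.009, ω=-0.130
apply F[8]=-0.448 → step 9: x=0.022, v=0.120, θ=0.006, ω=-0.116
apply F[9]=-0.473 → step 10: x=0.024, v=0.111, θ=0.004, ω=-0.102
apply F[10]=-0.477 → step 11: x=0.026, v=0.102, θ=0.002, ω=-0.089
apply F[11]=-0.470 → step 12: x=0.028, v=0.094, θ=0.001, ω=-0.078
apply F[12]=-0.454 → step 13: x=0.030, v=0.086, θ=-0.001, ω=-0.067
apply F[13]=-0.435 → step 14: x=0.032, v=0.079, θ=-0.002, ω=-0.057
apply F[14]=-0.414 → step 15: x=0.033, v=0.072, θ=-0.003, ω=-0.049
apply F[15]=-0.393 → step 16: x=0.035, v=0.065, θ=-0.004, ω=-0.041
apply F[16]=-0.372 → step 17: x=0.036, v=0.059, θ=-0.005, ω=-0.034
apply F[17]=-0.351 → step 18: x=0.037, v=0.054, θ=-0.005, ω=-0.028
apply F[18]=-0.332 → step 19: x=0.038, v=0.049, θ=-0.006, ω=-0.023
apply F[19]=-0.314 → step 20: x=0.039, v=0.045, θ=-0.006, ω=-0.018
apply F[20]=-0.297 → step 21: x=0.040, v=0.040, θ=-0.007, ω=-0.014
apply F[21]=-0.280 → step 22: x=0.041, v=0.036, θ=-0.007, ω=-0.011
apply F[22]=-0.266 → step 23: x=0.041, v=0.033, θ=-0.007, ω=-0.008
apply F[23]=-0.252 → step 24: x=0.042, v=0.029, θ=-0.007, ω=-0.005
apply F[24]=-0.239 → step 25: x=0.043, v=0.026, θ=-0.007, ω=-0.003
apply F[25]=-0.227 → step 26: x=0.043, v=0.024, θ=-0.007, ω=-0.001
apply F[26]=-0.216 → step 27: x=0.044, v=0.021, θ=-0.007, ω=0.001
apply F[27]=-0.205 → step 28: x=0.044, v=0.018, θ=-0.007, ω=0.002
apply F[28]=-0.196 → step 29: x=0.044, v=0.016, θ=-0.007, ω=0.003
apply F[29]=-0.186 → step 30: x=0.045, v=0.014, θ=-0.007, ω=0.004
apply F[30]=-0.178 → step 31: x=0.045, v=0.012, θ=-0.007, ω=0.005
apply F[31]=-0.170 → step 32: x=0.045, v=0.010, θ=-0.007, ω=0.006
apply F[32]=-0.162 → step 33: x=0.045, v=0.008, θ=-0.007, ω=0.007

Answer: x=0.045, v=0.008, θ=-0.007, ω=0.007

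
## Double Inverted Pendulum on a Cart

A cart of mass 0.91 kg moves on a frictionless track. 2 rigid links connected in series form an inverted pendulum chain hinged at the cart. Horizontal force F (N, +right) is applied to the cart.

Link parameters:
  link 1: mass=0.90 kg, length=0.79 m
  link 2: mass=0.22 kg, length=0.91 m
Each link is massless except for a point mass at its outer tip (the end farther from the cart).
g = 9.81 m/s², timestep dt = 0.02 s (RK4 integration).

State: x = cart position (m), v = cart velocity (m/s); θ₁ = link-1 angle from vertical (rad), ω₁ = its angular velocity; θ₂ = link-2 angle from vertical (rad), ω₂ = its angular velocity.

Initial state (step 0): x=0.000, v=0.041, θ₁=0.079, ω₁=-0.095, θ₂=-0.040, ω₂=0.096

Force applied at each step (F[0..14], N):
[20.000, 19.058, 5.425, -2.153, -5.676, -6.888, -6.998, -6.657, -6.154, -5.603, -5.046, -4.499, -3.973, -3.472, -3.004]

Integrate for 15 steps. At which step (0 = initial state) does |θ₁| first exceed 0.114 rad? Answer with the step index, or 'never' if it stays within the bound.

apply F[0]=+20.000 → step 1: x=0.005, v=0.459, θ₁=0.072, ω₁=-0.596, θ₂=-0.038, ω₂=0.061
apply F[1]=+19.058 → step 2: x=0.018, v=0.862, θ₁=0.055, ω₁=-1.082, θ₂=-0.038, ω₂=0.031
apply F[2]=+5.425 → step 3: x=0.037, v=0.971, θ₁=0.033, ω₁=-1.205, θ₂=-0.037, ω₂=0.011
apply F[3]=-2.153 → step 4: x=0.055, v=0.919, θ₁=0.009, ω₁=-1.131, θ₂=-0.037, ω₂=-0.003
apply F[4]=-5.676 → step 5: x=0.073, v=0.795, θ₁=-0.012, ω₁=-0.972, θ₂=-0.037, ω₂=-0.011
apply F[5]=-6.888 → step 6: x=0.087, v=0.648, θ₁=-0.029, ω₁=-0.791, θ₂=-0.037, ω₂=-0.015
apply F[6]=-6.998 → step 7: x=0.098, v=0.503, θ₁=-0.043, ω₁=-0.616, θ₂=-0.038, ω₂=-0.016
apply F[7]=-6.657 → step 8: x=0.107, v=0.369, θ₁=-0.054, ω₁=-0.459, θ₂=-0.038, ω₂=-0.013
apply F[8]=-6.154 → step 9: x=0.113, v=0.248, θ₁=-0.062, ω₁=-0.322, θ₂=-0.038, ω₂=-0.007
apply F[9]=-5.603 → step 10: x=0.117, v=0.141, θ₁=-0.067, ω₁=-0.205, θ₂=-0.038, ω₂=0.000
apply F[10]=-5.046 → step 11: x=0.119, v=0.047, θ₁=-0.070, ω₁=-0.105, θ₂=-0.038, ω₂=0.009
apply F[11]=-4.499 → step 12: x=0.119, v=-0.034, θ₁=-0.072, ω₁=-0.023, θ₂=-0.038, ω₂=0.018
apply F[12]=-3.973 → step 13: x=0.118, v=-0.104, θ₁=-0.071, ω₁=0.045, θ₂=-0.038, ω₂=0.027
apply F[13]=-3.472 → step 14: x=0.115, v=-0.162, θ₁=-0.070, ω₁=0.100, θ₂=-0.037, ω₂=0.036
apply F[14]=-3.004 → step 15: x=0.112, v=-0.212, θ₁=-0.068, ω₁=0.143, θ₂=-0.036, ω₂=0.045
max |θ₁| = 0.079 ≤ 0.114 over all 16 states.

Answer: never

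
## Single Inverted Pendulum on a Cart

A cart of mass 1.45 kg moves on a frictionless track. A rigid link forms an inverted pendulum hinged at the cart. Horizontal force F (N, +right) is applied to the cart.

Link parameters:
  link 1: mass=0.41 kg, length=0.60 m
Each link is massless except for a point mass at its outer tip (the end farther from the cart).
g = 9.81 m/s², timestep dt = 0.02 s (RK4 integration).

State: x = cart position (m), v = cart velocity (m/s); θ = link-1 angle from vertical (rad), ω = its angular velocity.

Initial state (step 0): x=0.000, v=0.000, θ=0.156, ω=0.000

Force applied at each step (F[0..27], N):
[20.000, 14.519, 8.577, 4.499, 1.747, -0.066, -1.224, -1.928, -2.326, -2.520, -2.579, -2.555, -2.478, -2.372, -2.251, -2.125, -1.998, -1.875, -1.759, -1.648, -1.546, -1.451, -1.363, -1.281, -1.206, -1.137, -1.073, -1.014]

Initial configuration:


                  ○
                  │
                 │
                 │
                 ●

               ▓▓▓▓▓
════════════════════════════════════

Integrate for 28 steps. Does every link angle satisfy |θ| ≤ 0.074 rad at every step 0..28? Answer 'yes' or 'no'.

apply F[0]=+20.000 → step 1: x=0.003, v=0.266, θ=0.152, ω=-0.387
apply F[1]=+14.519 → step 2: x=0.010, v=0.457, θ=0.142, ω=-0.654
apply F[2]=+8.577 → step 3: x=0.020, v=0.567, θ=0.127, ω=-0.793
apply F[3]=+4.499 → step 4: x=0.032, v=0.623, θ=0.111, ω=-0.846
apply F[4]=+1.747 → step 5: x=0.045, v=0.642, θ=0.094, ω=-0.843
apply F[5]=-0.066 → step 6: x=0.057, v=0.636, θ=0.078, ω=-0.806
apply F[6]=-1.224 → step 7: x=0.070, v=0.616, θ=0.062, ω=-0.750
apply F[7]=-1.928 → step 8: x=0.082, v=0.586, θ=0.048, ω=-0.683
apply F[8]=-2.326 → step 9: x=0.093, v=0.552, θ=0.035, ω=-0.612
apply F[9]=-2.520 → step 10: x=0.104, v=0.516, θ=0.023, ω=-0.542
apply F[10]=-2.579 → step 11: x=0.114, v=0.479, θ=0.013, ω=-0.475
apply F[11]=-2.555 → step 12: x=0.123, v=0.443, θ=0.004, ω=-0.413
apply F[12]=-2.478 → step 13: x=0.132, v=0.409, θ=-0.004, ω=-0.356
apply F[13]=-2.372 → step 14: x=0.140, v=0.377, θ=-0.010, ω=-0.304
apply F[14]=-2.251 → step 15: x=0.147, v=0.346, θ=-0.016, ω=-0.258
apply F[15]=-2.125 → step 16: x=0.153, v=0.318, θ=-0.021, ω=-0.217
apply F[16]=-1.998 → step 17: x=0.160, v=0.292, θ=-0.024, ω=-0.180
apply F[17]=-1.875 → step 18: x=0.165, v=0.267, θ=-0.028, ω=-0.148
apply F[18]=-1.759 → step 19: x=0.170, v=0.245, θ=-0.030, ω=-0.120
apply F[19]=-1.648 → step 20: x=0.175, v=0.224, θ=-0.033, ω=-0.096
apply F[20]=-1.546 → step 21: x=0.179, v=0.204, θ=-0.034, ω=-0.074
apply F[21]=-1.451 → step 22: x=0.183, v=0.186, θ=-0.036, ω=-0.055
apply F[22]=-1.363 → step 23: x=0.187, v=0.169, θ=-0.037, ω=-0.039
apply F[23]=-1.281 → step 24: x=0.190, v=0.154, θ=-0.037, ω=-0.025
apply F[24]=-1.206 → step 25: x=0.193, v=0.139, θ=-0.038, ω=-0.013
apply F[25]=-1.137 → step 26: x=0.196, v=0.126, θ=-0.038, ω=-0.003
apply F[26]=-1.073 → step 27: x=0.198, v=0.113, θ=-0.038, ω=0.006
apply F[27]=-1.014 → step 28: x=0.200, v=0.101, θ=-0.038, ω=0.013
Max |angle| over trajectory = 0.156 rad; bound = 0.074 → exceeded.

Answer: no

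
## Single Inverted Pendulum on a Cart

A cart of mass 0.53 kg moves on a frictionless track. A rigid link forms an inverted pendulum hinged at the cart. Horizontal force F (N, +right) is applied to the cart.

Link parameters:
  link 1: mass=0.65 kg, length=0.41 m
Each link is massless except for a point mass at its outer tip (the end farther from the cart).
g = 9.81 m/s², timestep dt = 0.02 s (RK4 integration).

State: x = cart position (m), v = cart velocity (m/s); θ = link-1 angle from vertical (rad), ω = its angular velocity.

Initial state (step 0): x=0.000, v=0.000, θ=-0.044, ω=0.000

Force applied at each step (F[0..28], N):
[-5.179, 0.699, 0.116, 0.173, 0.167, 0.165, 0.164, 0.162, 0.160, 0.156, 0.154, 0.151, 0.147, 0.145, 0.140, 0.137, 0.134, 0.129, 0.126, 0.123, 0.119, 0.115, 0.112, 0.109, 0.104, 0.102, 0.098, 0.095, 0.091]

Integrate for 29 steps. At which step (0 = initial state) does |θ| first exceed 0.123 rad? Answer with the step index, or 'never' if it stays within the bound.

apply F[0]=-5.179 → step 1: x=-0.002, v=-0.185, θ=-0.040, ω=0.430
apply F[1]=+0.699 → step 2: x=-0.005, v=-0.150, θ=-0.032, ω=0.328
apply F[2]=+0.116 → step 3: x=-0.008, v=-0.139, θ=-0.026, ω=0.286
apply F[3]=+0.173 → step 4: x=-0.011, v=-0.127, θ=-0.021, ω=0.246
apply F[4]=+0.167 → step 5: x=-0.013, v=-0.116, θ=-0.016, ω=0.211
apply F[5]=+0.165 → step 6: x=-0.015, v=-0.106, θ=-0.012, ω=0.181
apply F[6]=+0.164 → step 7: x=-0.017, v=-0.097, θ=-0.009, ω=0.154
apply F[7]=+0.162 → step 8: x=-0.019, v=-0.090, θ=-0.006, ω=0.132
apply F[8]=+0.160 → step 9: x=-0.021, v=-0.082, θ=-0.004, ω=0.112
apply F[9]=+0.156 → step 10: x=-0.023, v=-0.076, θ=-0.002, ω=0.095
apply F[10]=+0.154 → step 11: x=-0.024, v=-0.070, θ=0.000, ω=0.080
apply F[11]=+0.151 → step 12: x=-0.025, v=-0.064, θ=0.002, ω=0.067
apply F[12]=+0.147 → step 13: x=-0.027, v=-0.059, θ=0.003, ω=0.056
apply F[13]=+0.145 → step 14: x=-0.028, v=-0.055, θ=0.004, ω=0.046
apply F[14]=+0.140 → step 15: x=-0.029, v=-0.051, θ=0.005, ω=0.038
apply F[15]=+0.137 → step 16: x=-0.030, v=-0.047, θ=0.005, ω=0.031
apply F[16]=+0.134 → step 17: x=-0.031, v=-0.043, θ=0.006, ω=0.025
apply F[17]=+0.129 → step 18: x=-0.032, v=-0.040, θ=0.006, ω=0.019
apply F[18]=+0.126 → step 19: x=-0.032, v=-0.036, θ=0.007, ω=0.015
apply F[19]=+0.123 → step 20: x=-0.033, v=-0.033, θ=0.007, ω=0.011
apply F[20]=+0.119 → step 21: x=-0.034, v=-0.031, θ=0.007, ω=0.007
apply F[21]=+0.115 → step 22: x=-0.034, v=-0.028, θ=0.007, ω=0.005
apply F[22]=+0.112 → step 23: x=-0.035, v=-0.026, θ=0.007, ω=0.002
apply F[23]=+0.109 → step 24: x=-0.035, v=-0.023, θ=0.007, ω=-0.000
apply F[24]=+0.104 → step 25: x=-0.036, v=-0.021, θ=0.007, ω=-0.002
apply F[25]=+0.102 → step 26: x=-0.036, v=-0.019, θ=0.007, ω=-0.003
apply F[26]=+0.098 → step 27: x=-0.036, v=-0.017, θ=0.007, ω=-0.005
apply F[27]=+0.095 → step 28: x=-0.037, v=-0.015, θ=0.007, ω=-0.006
apply F[28]=+0.091 → step 29: x=-0.037, v=-0.014, θ=0.007, ω=-0.006
max |θ| = 0.044 ≤ 0.123 over all 30 states.

Answer: never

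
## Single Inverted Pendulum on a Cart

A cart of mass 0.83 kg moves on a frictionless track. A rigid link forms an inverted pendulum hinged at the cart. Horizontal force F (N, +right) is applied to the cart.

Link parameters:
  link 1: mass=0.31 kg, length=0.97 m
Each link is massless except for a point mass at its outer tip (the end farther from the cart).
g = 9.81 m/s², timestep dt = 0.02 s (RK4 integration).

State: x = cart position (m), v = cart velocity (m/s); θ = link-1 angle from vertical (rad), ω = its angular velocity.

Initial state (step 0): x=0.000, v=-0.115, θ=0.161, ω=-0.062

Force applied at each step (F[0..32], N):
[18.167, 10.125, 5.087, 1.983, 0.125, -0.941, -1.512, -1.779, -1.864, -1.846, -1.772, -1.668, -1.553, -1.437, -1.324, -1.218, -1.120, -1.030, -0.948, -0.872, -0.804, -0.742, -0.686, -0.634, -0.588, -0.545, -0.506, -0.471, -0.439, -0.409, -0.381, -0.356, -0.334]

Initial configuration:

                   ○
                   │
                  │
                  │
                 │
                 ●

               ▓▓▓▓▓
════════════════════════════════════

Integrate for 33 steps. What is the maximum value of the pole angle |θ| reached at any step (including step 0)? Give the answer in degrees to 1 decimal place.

Answer: 9.2°

Derivation:
apply F[0]=+18.167 → step 1: x=0.002, v=0.307, θ=0.156, ω=-0.460
apply F[1]=+10.125 → step 2: x=0.010, v=0.539, θ=0.145, ω=-0.666
apply F[2]=+5.087 → step 3: x=0.022, v=0.651, θ=0.130, ω=-0.753
apply F[3]=+1.983 → step 4: x=0.036, v=0.690, θ=0.115, ω=-0.768
apply F[4]=+0.125 → step 5: x=0.049, v=0.686, θ=0.100, ω=-0.742
apply F[5]=-0.941 → step 6: x=0.063, v=0.657, θ=0.086, ω=-0.693
apply F[6]=-1.512 → step 7: x=0.076, v=0.615, θ=0.072, ω=-0.634
apply F[7]=-1.779 → step 8: x=0.087, v=0.568, θ=0.060, ω=-0.572
apply F[8]=-1.864 → step 9: x=0.098, v=0.519, θ=0.050, ω=-0.511
apply F[9]=-1.846 → step 10: x=0.108, v=0.471, θ=0.040, ω=-0.453
apply F[10]=-1.772 → step 11: x=0.117, v=0.426, θ=0.031, ω=-0.399
apply F[11]=-1.668 → step 12: x=0.125, v=0.384, θ=0.024, ω=-0.350
apply F[12]=-1.553 → step 13: x=0.133, v=0.345, θ=0.017, ω=-0.305
apply F[13]=-1.437 → step 14: x=0.139, v=0.309, θ=0.012, ω=-0.266
apply F[14]=-1.324 → step 15: x=0.145, v=0.277, θ=0.007, ω=-0.230
apply F[15]=-1.218 → step 16: x=0.150, v=0.247, θ=0.002, ω=-0.199
apply F[16]=-1.120 → step 17: x=0.155, v=0.220, θ=-0.001, ω=-0.171
apply F[17]=-1.030 → step 18: x=0.159, v=0.196, θ=-0.004, ω=-0.146
apply F[18]=-0.948 → step 19: x=0.163, v=0.173, θ=-0.007, ω=-0.124
apply F[19]=-0.872 → step 20: x=0.166, v=0.153, θ=-0.009, ω=-0.105
apply F[20]=-0.804 → step 21: x=0.169, v=0.134, θ=-0.011, ω=-0.088
apply F[21]=-0.742 → step 22: x=0.171, v=0.117, θ=-0.013, ω=-0.073
apply F[22]=-0.686 → step 23: x=0.174, v=0.102, θ=-0.014, ω=-0.059
apply F[23]=-0.634 → step 24: x=0.175, v=0.087, θ=-0.015, ω=-0.048
apply F[24]=-0.588 → step 25: x=0.177, v=0.074, θ=-0.016, ω=-0.038
apply F[25]=-0.545 → step 26: x=0.178, v=0.062, θ=-0.017, ω=-0.029
apply F[26]=-0.506 → step 27: x=0.180, v=0.051, θ=-0.017, ω=-0.021
apply F[27]=-0.471 → step 28: x=0.181, v=0.041, θ=-0.018, ω=-0.014
apply F[28]=-0.439 → step 29: x=0.181, v=0.032, θ=-0.018, ω=-0.008
apply F[29]=-0.409 → step 30: x=0.182, v=0.024, θ=-0.018, ω=-0.003
apply F[30]=-0.381 → step 31: x=0.182, v=0.016, θ=-0.018, ω=0.002
apply F[31]=-0.356 → step 32: x=0.182, v=0.008, θ=-0.018, ω=0.006
apply F[32]=-0.334 → step 33: x=0.183, v=0.002, θ=-0.018, ω=0.009
Max |angle| over trajectory = 0.161 rad = 9.2°.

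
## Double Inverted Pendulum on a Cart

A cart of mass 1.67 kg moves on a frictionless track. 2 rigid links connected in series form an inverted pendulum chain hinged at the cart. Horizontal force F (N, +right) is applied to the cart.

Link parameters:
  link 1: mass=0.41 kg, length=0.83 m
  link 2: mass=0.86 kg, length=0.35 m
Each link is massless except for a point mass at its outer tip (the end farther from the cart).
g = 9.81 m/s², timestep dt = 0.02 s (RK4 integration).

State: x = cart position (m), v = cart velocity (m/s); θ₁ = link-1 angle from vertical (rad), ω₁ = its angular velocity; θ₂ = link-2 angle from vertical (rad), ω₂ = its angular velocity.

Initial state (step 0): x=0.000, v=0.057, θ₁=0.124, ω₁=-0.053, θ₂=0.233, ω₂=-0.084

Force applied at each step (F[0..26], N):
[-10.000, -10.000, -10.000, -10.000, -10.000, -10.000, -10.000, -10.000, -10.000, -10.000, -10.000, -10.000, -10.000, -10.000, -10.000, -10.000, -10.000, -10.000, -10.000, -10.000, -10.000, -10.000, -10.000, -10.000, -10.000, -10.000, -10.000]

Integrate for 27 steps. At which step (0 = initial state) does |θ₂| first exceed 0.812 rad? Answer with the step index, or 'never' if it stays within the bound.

apply F[0]=-10.000 → step 1: x=-0.000, v=-0.079, θ₁=0.124, ω₁=0.092, θ₂=0.233, ω₂=0.083
apply F[1]=-10.000 → step 2: x=-0.003, v=-0.215, θ₁=0.128, ω₁=0.237, θ₂=0.236, ω₂=0.248
apply F[2]=-10.000 → step 3: x=-0.009, v=-0.352, θ₁=0.134, ω₁=0.385, θ₂=0.243, ω₂=0.412
apply F[3]=-10.000 → step 4: x=-0.017, v=-0.489, θ₁=0.143, ω₁=0.535, θ₂=0.253, ω₂=0.573
apply F[4]=-10.000 → step 5: x=-0.028, v=-0.627, θ₁=0.155, ω₁=0.691, θ₂=0.266, ω₂=0.730
apply F[5]=-10.000 → step 6: x=-0.042, v=-0.766, θ₁=0.171, ω₁=0.852, θ₂=0.282, ω₂=0.881
apply F[6]=-10.000 → step 7: x=-0.059, v=-0.905, θ₁=0.189, ω₁=1.019, θ₂=0.301, ω₂=1.024
apply F[7]=-10.000 → step 8: x=-0.079, v=-1.046, θ₁=0.212, ω₁=1.195, θ₂=0.323, ω₂=1.157
apply F[8]=-10.000 → step 9: x=-0.101, v=-1.186, θ₁=0.237, ω₁=1.379, θ₂=0.347, ω₂=1.276
apply F[9]=-10.000 → step 10: x=-0.126, v=-1.326, θ₁=0.267, ω₁=1.573, θ₂=0.374, ω₂=1.380
apply F[10]=-10.000 → step 11: x=-0.154, v=-1.465, θ₁=0.300, ω₁=1.778, θ₂=0.402, ω₂=1.464
apply F[11]=-10.000 → step 12: x=-0.185, v=-1.602, θ₁=0.338, ω₁=1.992, θ₂=0.432, ω₂=1.527
apply F[12]=-10.000 → step 13: x=-0.218, v=-1.736, θ₁=0.380, ω₁=2.215, θ₂=0.463, ω₂=1.568
apply F[13]=-10.000 → step 14: x=-0.254, v=-1.864, θ₁=0.427, ω₁=2.445, θ₂=0.495, ω₂=1.587
apply F[14]=-10.000 → step 15: x=-0.292, v=-1.984, θ₁=0.478, ω₁=2.679, θ₂=0.526, ω₂=1.589
apply F[15]=-10.000 → step 16: x=-0.333, v=-2.095, θ₁=0.534, ω₁=2.913, θ₂=0.558, ω₂=1.581
apply F[16]=-10.000 → step 17: x=-0.376, v=-2.194, θ₁=0.594, ω₁=3.142, θ₂=0.590, ω₂=1.577
apply F[17]=-10.000 → step 18: x=-0.421, v=-2.279, θ₁=0.659, ω₁=3.359, θ₂=0.621, ω₂=1.592
apply F[18]=-10.000 → step 19: x=-0.467, v=-2.348, θ₁=0.729, ω₁=3.558, θ₂=0.654, ω₂=1.645
apply F[19]=-10.000 → step 20: x=-0.515, v=-2.401, θ₁=0.802, ω₁=3.736, θ₂=0.688, ω₂=1.751
apply F[20]=-10.000 → step 21: x=-0.563, v=-2.437, θ₁=0.878, ω₁=3.889, θ₂=0.724, ω₂=1.926
apply F[21]=-10.000 → step 22: x=-0.612, v=-2.457, θ₁=0.957, ω₁=4.016, θ₂=0.765, ω₂=2.178
apply F[22]=-10.000 → step 23: x=-0.661, v=-2.461, θ₁=1.038, ω₁=4.118, θ₂=0.812, ω₂=2.511
apply F[23]=-10.000 → step 24: x=-0.711, v=-2.450, θ₁=1.121, ω₁=4.195, θ₂=0.866, ω₂=2.925
apply F[24]=-10.000 → step 25: x=-0.759, v=-2.424, θ₁=1.206, ω₁=4.250, θ₂=0.929, ω₂=3.414
apply F[25]=-10.000 → step 26: x=-0.807, v=-2.381, θ₁=1.291, ω₁=4.284, θ₂=1.003, ω₂=3.970
apply F[26]=-10.000 → step 27: x=-0.854, v=-2.321, θ₁=1.377, ω₁=4.299, θ₂=1.089, ω₂=4.585
|θ₂| = 0.866 > 0.812 first at step 24.

Answer: 24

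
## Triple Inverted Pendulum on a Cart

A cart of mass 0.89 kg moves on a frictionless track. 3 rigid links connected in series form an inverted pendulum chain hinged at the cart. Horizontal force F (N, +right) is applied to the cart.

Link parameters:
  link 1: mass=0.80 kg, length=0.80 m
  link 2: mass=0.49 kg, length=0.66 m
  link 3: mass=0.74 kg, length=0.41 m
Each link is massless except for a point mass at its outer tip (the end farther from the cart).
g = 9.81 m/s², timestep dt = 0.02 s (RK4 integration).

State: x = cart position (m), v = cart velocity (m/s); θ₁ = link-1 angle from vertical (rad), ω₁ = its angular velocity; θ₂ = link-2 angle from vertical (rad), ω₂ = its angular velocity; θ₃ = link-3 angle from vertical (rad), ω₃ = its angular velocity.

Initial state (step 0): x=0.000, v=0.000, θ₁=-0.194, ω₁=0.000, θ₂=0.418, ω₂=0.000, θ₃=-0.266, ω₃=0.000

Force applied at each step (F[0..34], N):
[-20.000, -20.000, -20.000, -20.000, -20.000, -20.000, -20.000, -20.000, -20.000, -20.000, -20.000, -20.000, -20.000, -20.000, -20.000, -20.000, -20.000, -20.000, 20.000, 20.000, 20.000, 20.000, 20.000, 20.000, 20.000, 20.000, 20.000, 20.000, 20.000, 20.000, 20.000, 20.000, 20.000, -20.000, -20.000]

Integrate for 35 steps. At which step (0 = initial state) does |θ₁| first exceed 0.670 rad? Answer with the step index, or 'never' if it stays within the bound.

apply F[0]=-20.000 → step 1: x=-0.004, v=-0.382, θ₁=-0.191, ω₁=0.308, θ₂=0.423, ω₂=0.457, θ₃=-0.270, ω₃=-0.396
apply F[1]=-20.000 → step 2: x=-0.015, v=-0.767, θ₁=-0.182, ω₁=0.630, θ₂=0.436, ω₂=0.897, θ₃=-0.282, ω₃=-0.775
apply F[2]=-20.000 → step 3: x=-0.035, v=-1.161, θ₁=-0.166, ω₁=0.979, θ₂=0.458, ω₂=1.301, θ₃=-0.301, ω₃=-1.120
apply F[3]=-20.000 → step 4: x=-0.062, v=-1.567, θ₁=-0.142, ω₁=1.366, θ₂=0.488, ω₂=1.653, θ₃=-0.326, ω₃=-1.414
apply F[4]=-20.000 → step 5: x=-0.097, v=-1.985, θ₁=-0.111, ω₁=1.798, θ₂=0.524, ω₂=1.936, θ₃=-0.357, ω₃=-1.638
apply F[5]=-20.000 → step 6: x=-0.141, v=-2.418, θ₁=-0.070, ω₁=2.281, θ₂=0.565, ω₂=2.133, θ₃=-0.391, ω₃=-1.777
apply F[6]=-20.000 → step 7: x=-0.194, v=-2.862, θ₁=-0.019, ω₁=2.817, θ₂=0.609, ω₂=2.229, θ₃=-0.427, ω₃=-1.813
apply F[7]=-20.000 → step 8: x=-0.256, v=-3.311, θ₁=0.043, ω₁=3.399, θ₂=0.653, ω₂=2.208, θ₃=-0.463, ω₃=-1.726
apply F[8]=-20.000 → step 9: x=-0.327, v=-3.752, θ₁=0.117, ω₁=4.012, θ₂=0.696, ω₂=2.059, θ₃=-0.495, ω₃=-1.492
apply F[9]=-20.000 → step 10: x=-0.406, v=-4.163, θ₁=0.204, ω₁=4.630, θ₂=0.735, ω₂=1.785, θ₃=-0.521, ω₃=-1.080
apply F[10]=-20.000 → step 11: x=-0.493, v=-4.515, θ₁=0.302, ω₁=5.214, θ₂=0.767, ω₂=1.406, θ₃=-0.537, ω₃=-0.466
apply F[11]=-20.000 → step 12: x=-0.586, v=-4.781, θ₁=0.412, ω₁=5.720, θ₂=0.790, ω₂=0.968, θ₃=-0.539, ω₃=0.360
apply F[12]=-20.000 → step 13: x=-0.683, v=-4.941, θ₁=0.530, ω₁=6.116, θ₂=0.805, ω₂=0.526, θ₃=-0.521, ω₃=1.380
apply F[13]=-20.000 → step 14: x=-0.783, v=-4.994, θ₁=0.655, ω₁=6.390, θ₂=0.812, ω₂=0.130, θ₃=-0.482, ω₃=2.544
apply F[14]=-20.000 → step 15: x=-0.882, v=-4.955, θ₁=0.785, ω₁=6.553, θ₂=0.811, ω₂=-0.197, θ₃=-0.419, ω₃=3.793
apply F[15]=-20.000 → step 16: x=-0.980, v=-4.844, θ₁=0.917, ω₁=6.627, θ₂=0.804, ω₂=-0.461, θ₃=-0.330, ω₃=5.076
apply F[16]=-20.000 → step 17: x=-1.076, v=-4.679, θ₁=1.050, ω₁=6.633, θ₂=0.793, ω₂=-0.678, θ₃=-0.216, ω₃=6.367
apply F[17]=-20.000 → step 18: x=-1.167, v=-4.475, θ₁=1.182, ω₁=6.578, θ₂=0.778, ω₂=-0.861, θ₃=-0.076, ω₃=7.652
apply F[18]=+20.000 → step 19: x=-1.251, v=-3.854, θ₁=1.312, ω₁=6.450, θ₂=0.757, ω₂=-1.189, θ₃=0.083, ω₃=8.191
apply F[19]=+20.000 → step 20: x=-1.321, v=-3.227, θ₁=1.440, ω₁=6.355, θ₂=0.730, ω₂=-1.467, θ₃=0.252, ω₃=8.727
apply F[20]=+20.000 → step 21: x=-1.380, v=-2.592, θ₁=1.566, ω₁=6.274, θ₂=0.699, ω₂=-1.616, θ₃=0.431, ω₃=9.169
apply F[21]=+20.000 → step 22: x=-1.425, v=-1.960, θ₁=1.691, ω₁=6.218, θ₂=0.667, ω₂=-1.547, θ₃=0.617, ω₃=9.384
apply F[22]=+20.000 → step 23: x=-1.458, v=-1.339, θ₁=1.816, ω₁=6.234, θ₂=0.639, ω₂=-1.220, θ₃=0.804, ω₃=9.310
apply F[23]=+20.000 → step 24: x=-1.479, v=-0.724, θ₁=1.941, ω₁=6.374, θ₂=0.620, ω₂=-0.673, θ₃=0.988, ω₃=9.024
apply F[24]=+20.000 → step 25: x=-1.487, v=-0.091, θ₁=2.072, ω₁=6.672, θ₂=0.613, ω₂=0.046, θ₃=1.165, ω₃=8.656
apply F[25]=+20.000 → step 26: x=-1.482, v=0.588, θ₁=2.209, ω₁=7.146, θ₂=0.623, ω₂=0.929, θ₃=1.334, ω₃=8.300
apply F[26]=+20.000 → step 27: x=-1.463, v=1.338, θ₁=2.359, ω₁=7.813, θ₂=0.652, ω₂=2.028, θ₃=1.497, ω₃=8.005
apply F[27]=+20.000 → step 28: x=-1.428, v=2.179, θ₁=2.523, ω₁=8.689, θ₂=0.706, ω₂=3.454, θ₃=1.655, ω₃=7.787
apply F[28]=+20.000 → step 29: x=-1.375, v=3.099, θ₁=2.708, ω₁=9.749, θ₂=0.793, ω₂=5.378, θ₃=1.809, ω₃=7.635
apply F[29]=+20.000 → step 30: x=-1.304, v=4.000, θ₁=2.914, ω₁=10.821, θ₂=0.926, ω₂=7.980, θ₃=1.960, ω₃=7.430
apply F[30]=+20.000 → step 31: x=-1.217, v=4.657, θ₁=3.137, ω₁=11.426, θ₂=1.117, ω₂=11.225, θ₃=2.103, ω₃=6.725
apply F[31]=+20.000 → step 32: x=-1.121, v=4.918, θ₁=3.363, ω₁=10.986, θ₂=1.376, ω₂=14.623, θ₃=2.220, ω₃=4.674
apply F[32]=+20.000 → step 33: x=-1.022, v=4.980, θ₁=3.568, ω₁=9.281, θ₂=1.699, ω₂=17.673, θ₃=2.278, ω₃=0.923
apply F[33]=-20.000 → step 34: x=-0.928, v=4.395, θ₁=3.717, ω₁=5.424, θ₂=2.073, ω₂=19.412, θ₃=2.256, ω₃=-2.770
apply F[34]=-20.000 → step 35: x=-0.846, v=3.808, θ₁=3.780, ω₁=0.844, θ₂=2.465, ω₂=19.609, θ₃=2.197, ω₃=-2.236
|θ₁| = 0.785 > 0.670 first at step 15.

Answer: 15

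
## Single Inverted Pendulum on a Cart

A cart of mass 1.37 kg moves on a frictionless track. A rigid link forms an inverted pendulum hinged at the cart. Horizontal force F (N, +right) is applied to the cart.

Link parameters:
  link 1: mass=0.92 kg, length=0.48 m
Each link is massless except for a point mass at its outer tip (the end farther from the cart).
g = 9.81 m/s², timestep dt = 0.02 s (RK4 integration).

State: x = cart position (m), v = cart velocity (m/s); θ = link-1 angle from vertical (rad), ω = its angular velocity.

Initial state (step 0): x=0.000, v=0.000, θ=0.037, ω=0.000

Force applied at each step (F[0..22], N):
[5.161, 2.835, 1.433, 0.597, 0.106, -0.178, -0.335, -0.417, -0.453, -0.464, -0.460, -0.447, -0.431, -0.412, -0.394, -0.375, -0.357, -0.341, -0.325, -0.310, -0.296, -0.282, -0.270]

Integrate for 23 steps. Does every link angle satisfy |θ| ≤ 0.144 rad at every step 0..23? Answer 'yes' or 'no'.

Answer: yes

Derivation:
apply F[0]=+5.161 → step 1: x=0.001, v=0.070, θ=0.036, ω=-0.132
apply F[1]=+2.835 → step 2: x=0.002, v=0.107, θ=0.032, ω=-0.195
apply F[2]=+1.433 → step 3: x=0.005, v=0.124, θ=0.028, ω=-0.217
apply F[3]=+0.597 → step 4: x=0.007, v=0.130, θ=0.024, ω=-0.218
apply F[4]=+0.106 → step 5: x=0.010, v=0.128, θ=0.020, ω=-0.206
apply F[5]=-0.178 → step 6: x=0.012, v=0.123, θ=0.016, ω=-0.188
apply F[6]=-0.335 → step 7: x=0.015, v=0.117, θ=0.012, ω=-0.169
apply F[7]=-0.417 → step 8: x=0.017, v=0.109, θ=0.009, ω=-0.149
apply F[8]=-0.453 → step 9: x=0.019, v=0.101, θ=0.006, ω=-0.130
apply F[9]=-0.464 → step 10: x=0.021, v=0.094, θ=0.004, ω=-0.112
apply F[10]=-0.460 → step 11: x=0.023, v=0.087, θ=0.002, ω=-0.096
apply F[11]=-0.447 → step 12: x=0.025, v=0.080, θ=-0.000, ω=-0.082
apply F[12]=-0.431 → step 13: x=0.026, v=0.074, θ=-0.002, ω=-0.070
apply F[13]=-0.412 → step 14: x=0.028, v=0.068, θ=-0.003, ω=-0.059
apply F[14]=-0.394 → step 15: x=0.029, v=0.063, θ=-0.004, ω=-0.049
apply F[15]=-0.375 → step 16: x=0.030, v=0.058, θ=-0.005, ω=-0.041
apply F[16]=-0.357 → step 17: x=0.031, v=0.054, θ=-0.006, ω=-0.033
apply F[17]=-0.341 → step 18: x=0.032, v=0.049, θ=-0.006, ω=-0.027
apply F[18]=-0.325 → step 19: x=0.033, v=0.046, θ=-0.007, ω=-0.021
apply F[19]=-0.310 → step 20: x=0.034, v=0.042, θ=-0.007, ω=-0.017
apply F[20]=-0.296 → step 21: x=0.035, v=0.039, θ=-0.007, ω=-0.012
apply F[21]=-0.282 → step 22: x=0.036, v=0.035, θ=-0.007, ω=-0.009
apply F[22]=-0.270 → step 23: x=0.036, v=0.032, θ=-0.008, ω=-0.006
Max |angle| over trajectory = 0.037 rad; bound = 0.144 → within bound.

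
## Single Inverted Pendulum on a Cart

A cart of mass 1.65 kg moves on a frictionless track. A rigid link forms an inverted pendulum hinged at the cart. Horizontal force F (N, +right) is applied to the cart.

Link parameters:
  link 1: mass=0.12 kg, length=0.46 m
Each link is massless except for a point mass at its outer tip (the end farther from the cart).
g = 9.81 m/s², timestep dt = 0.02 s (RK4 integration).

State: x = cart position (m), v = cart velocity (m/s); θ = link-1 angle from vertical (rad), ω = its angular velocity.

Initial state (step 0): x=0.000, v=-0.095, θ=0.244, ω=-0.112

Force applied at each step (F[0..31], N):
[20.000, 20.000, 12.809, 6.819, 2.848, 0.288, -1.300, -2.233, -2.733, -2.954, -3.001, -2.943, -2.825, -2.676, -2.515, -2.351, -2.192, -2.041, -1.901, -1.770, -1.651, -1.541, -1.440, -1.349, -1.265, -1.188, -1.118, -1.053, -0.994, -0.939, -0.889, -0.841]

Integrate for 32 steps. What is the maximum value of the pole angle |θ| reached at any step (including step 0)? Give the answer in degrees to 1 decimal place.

apply F[0]=+20.000 → step 1: x=0.000, v=0.143, θ=0.238, ω=-0.513
apply F[1]=+20.000 → step 2: x=0.006, v=0.382, θ=0.223, ω=-0.919
apply F[2]=+12.809 → step 3: x=0.015, v=0.534, θ=0.203, ω=-1.152
apply F[3]=+6.819 → step 4: x=0.026, v=0.613, θ=0.179, ω=-1.242
apply F[4]=+2.848 → step 5: x=0.039, v=0.646, θ=0.154, ω=-1.240
apply F[5]=+0.288 → step 6: x=0.052, v=0.647, θ=0.130, ω=-1.183
apply F[6]=-1.300 → step 7: x=0.065, v=0.630, θ=0.107, ω=-1.096
apply F[7]=-2.233 → step 8: x=0.077, v=0.602, θ=0.086, ω=-0.993
apply F[8]=-2.733 → step 9: x=0.089, v=0.568, θ=0.067, ω=-0.887
apply F[9]=-2.954 → step 10: x=0.100, v=0.531, θ=0.051, ω=-0.782
apply F[10]=-3.001 → step 11: x=0.110, v=0.494, θ=0.036, ω=-0.683
apply F[11]=-2.943 → step 12: x=0.119, v=0.458, θ=0.023, ω=-0.592
apply F[12]=-2.825 → step 13: x=0.128, v=0.423, θ=0.012, ω=-0.510
apply F[13]=-2.676 → step 14: x=0.136, v=0.391, θ=0.003, ω=-0.436
apply F[14]=-2.515 → step 15: x=0.144, v=0.360, θ=-0.005, ω=-0.370
apply F[15]=-2.351 → step 16: x=0.151, v=0.332, θ=-0.012, ω=-0.312
apply F[16]=-2.192 → step 17: x=0.157, v=0.306, θ=-0.018, ω=-0.261
apply F[17]=-2.041 → step 18: x=0.163, v=0.281, θ=-0.022, ω=-0.217
apply F[18]=-1.901 → step 19: x=0.168, v=0.259, θ=-0.026, ω=-0.178
apply F[19]=-1.770 → step 20: x=0.173, v=0.238, θ=-0.030, ω=-0.144
apply F[20]=-1.651 → step 21: x=0.178, v=0.218, θ=-0.032, ω=-0.115
apply F[21]=-1.541 → step 22: x=0.182, v=0.200, θ=-0.034, ω=-0.089
apply F[22]=-1.440 → step 23: x=0.186, v=0.183, θ=-0.036, ω=-0.067
apply F[23]=-1.349 → step 24: x=0.189, v=0.167, θ=-0.037, ω=-0.049
apply F[24]=-1.265 → step 25: x=0.193, v=0.152, θ=-0.038, ω=-0.032
apply F[25]=-1.188 → step 26: x=0.196, v=0.138, θ=-0.038, ω=-0.019
apply F[26]=-1.118 → step 27: x=0.198, v=0.125, θ=-0.039, ω=-0.007
apply F[27]=-1.053 → step 28: x=0.201, v=0.113, θ=-0.039, ω=0.003
apply F[28]=-0.994 → step 29: x=0.203, v=0.102, θ=-0.038, ω=0.012
apply F[29]=-0.939 → step 30: x=0.205, v=0.091, θ=-0.038, ω=0.019
apply F[30]=-0.889 → step 31: x=0.206, v=0.081, θ=-0.038, ω=0.025
apply F[31]=-0.841 → step 32: x=0.208, v=0.071, θ=-0.037, ω=0.030
Max |angle| over trajectory = 0.244 rad = 14.0°.

Answer: 14.0°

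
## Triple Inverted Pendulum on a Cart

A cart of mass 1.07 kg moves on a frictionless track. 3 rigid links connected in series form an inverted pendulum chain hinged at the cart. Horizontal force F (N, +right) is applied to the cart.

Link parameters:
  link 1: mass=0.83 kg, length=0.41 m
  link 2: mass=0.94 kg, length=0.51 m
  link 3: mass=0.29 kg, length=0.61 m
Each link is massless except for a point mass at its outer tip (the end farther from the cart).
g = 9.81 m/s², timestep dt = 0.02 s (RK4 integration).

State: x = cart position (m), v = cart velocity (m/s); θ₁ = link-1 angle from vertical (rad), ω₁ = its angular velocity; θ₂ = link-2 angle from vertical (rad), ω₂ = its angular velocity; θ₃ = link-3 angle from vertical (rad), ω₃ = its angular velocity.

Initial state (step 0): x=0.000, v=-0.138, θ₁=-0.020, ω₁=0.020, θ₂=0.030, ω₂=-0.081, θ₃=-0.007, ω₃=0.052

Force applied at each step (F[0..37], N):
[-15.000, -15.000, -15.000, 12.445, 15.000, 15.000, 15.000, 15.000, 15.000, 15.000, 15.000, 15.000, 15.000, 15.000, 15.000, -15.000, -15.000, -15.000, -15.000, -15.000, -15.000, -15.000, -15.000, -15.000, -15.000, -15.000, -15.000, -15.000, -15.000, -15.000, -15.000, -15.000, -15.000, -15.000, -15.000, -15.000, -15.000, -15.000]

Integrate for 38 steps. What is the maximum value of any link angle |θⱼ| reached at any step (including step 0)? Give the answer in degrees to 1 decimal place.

Answer: 162.9°

Derivation:
apply F[0]=-15.000 → step 1: x=-0.005, v=-0.412, θ₁=-0.013, ω₁=0.645, θ₂=0.029, ω₂=-0.031, θ₃=-0.006, ω₃=0.037
apply F[1]=-15.000 → step 2: x=-0.016, v=-0.690, θ₁=0.006, ω₁=1.299, θ₂=0.029, ω₂=0.004, θ₃=-0.006, ω₃=0.023
apply F[2]=-15.000 → step 3: x=-0.033, v=-0.977, θ₁=0.039, ω₁=2.004, θ₂=0.029, ω₂=0.014, θ₃=-0.005, ω₃=0.010
apply F[3]=+12.445 → step 4: x=-0.051, v=-0.765, θ₁=0.074, ω₁=1.533, θ₂=0.029, ω₂=-0.008, θ₃=-0.005, ω₃=-0.003
apply F[4]=+15.000 → step 5: x=-0.063, v=-0.519, θ₁=0.100, ω₁=1.020, θ₂=0.028, ω₂=-0.062, θ₃=-0.005, ω₃=-0.018
apply F[5]=+15.000 → step 6: x=-0.071, v=-0.283, θ₁=0.115, ω₁=0.562, θ₂=0.026, ω₂=-0.141, θ₃=-0.006, ω₃=-0.033
apply F[6]=+15.000 → step 7: x=-0.075, v=-0.052, θ₁=0.122, ω₁=0.135, θ₂=0.023, ω₂=-0.238, θ₃=-0.007, ω₃=-0.047
apply F[7]=+15.000 → step 8: x=-0.073, v=0.177, θ₁=0.121, ω₁=-0.281, θ₂=0.017, ω₂=-0.343, θ₃=-0.008, ω₃=-0.059
apply F[8]=+15.000 → step 9: x=-0.068, v=0.409, θ₁=0.111, ω₁=-0.707, θ₂=0.009, ω₂=-0.449, θ₃=-0.009, ω₃=-0.069
apply F[9]=+15.000 → step 10: x=-0.057, v=0.648, θ₁=0.092, ω₁=-1.166, θ₂=-0.001, ω₂=-0.546, θ₃=-0.010, ω₃=-0.075
apply F[10]=+15.000 → step 11: x=-0.042, v=0.899, θ₁=0.064, ω₁=-1.678, θ₂=-0.013, ω₂=-0.627, θ₃=-0.012, ω₃=-0.077
apply F[11]=+15.000 → step 12: x=-0.021, v=1.164, θ₁=0.025, ω₁=-2.263, θ₂=-0.026, ω₂=-0.682, θ₃=-0.013, ω₃=-0.075
apply F[12]=+15.000 → step 13: x=0.005, v=1.444, θ₁=-0.027, ω₁=-2.929, θ₂=-0.040, ω₂=-0.707, θ₃=-0.015, ω₃=-0.069
apply F[13]=+15.000 → step 14: x=0.037, v=1.734, θ₁=-0.093, ω₁=-3.665, θ₂=-0.054, ω₂=-0.705, θ₃=-0.016, ω₃=-0.064
apply F[14]=+15.000 → step 15: x=0.074, v=2.018, θ₁=-0.174, ω₁=-4.418, θ₂=-0.068, ω₂=-0.700, θ₃=-0.018, ω₃=-0.062
apply F[15]=-15.000 → step 16: x=0.112, v=1.777, θ₁=-0.258, ω₁=-3.993, θ₂=-0.082, ω₂=-0.638, θ₃=-0.019, ω₃=-0.051
apply F[16]=-15.000 → step 17: x=0.146, v=1.563, θ₁=-0.335, ω₁=-3.721, θ₂=-0.093, ω₂=-0.523, θ₃=-0.020, ω₃=-0.034
apply F[17]=-15.000 → step 18: x=0.175, v=1.372, θ₁=-0.407, ω₁=-3.580, θ₂=-0.102, ω₂=-0.360, θ₃=-0.020, ω₃=-0.014
apply F[18]=-15.000 → step 19: x=0.201, v=1.197, θ₁=-0.478, ω₁=-3.542, θ₂=-0.107, ω₂=-0.161, θ₃=-0.020, ω₃=0.008
apply F[19]=-15.000 → step 20: x=0.223, v=1.031, θ₁=-0.550, ω₁=-3.582, θ₂=-0.109, ω₂=0.064, θ₃=-0.020, ω₃=0.029
apply F[20]=-15.000 → step 21: x=0.242, v=0.868, θ₁=-0.622, ω₁=-3.678, θ₂=-0.105, ω₂=0.307, θ₃=-0.019, ω₃=0.047
apply F[21]=-15.000 → step 22: x=0.258, v=0.704, θ₁=-0.697, ω₁=-3.813, θ₂=-0.096, ω₂=0.556, θ₃=-0.018, ω₃=0.062
apply F[22]=-15.000 → step 23: x=0.270, v=0.535, θ₁=-0.775, ω₁=-3.974, θ₂=-0.083, ω₂=0.806, θ₃=-0.016, ω₃=0.072
apply F[23]=-15.000 → step 24: x=0.279, v=0.358, θ₁=-0.856, ω₁=-4.151, θ₂=-0.064, ω₂=1.047, θ₃=-0.015, ω₃=0.079
apply F[24]=-15.000 → step 25: x=0.284, v=0.172, θ₁=-0.941, ω₁=-4.339, θ₂=-0.041, ω₂=1.274, θ₃=-0.013, ω₃=0.082
apply F[25]=-15.000 → step 26: x=0.286, v=-0.025, θ₁=-1.030, ω₁=-4.539, θ₂=-0.013, ω₂=1.481, θ₃=-0.012, ω₃=0.083
apply F[26]=-15.000 → step 27: x=0.283, v=-0.232, θ₁=-1.123, ω₁=-4.751, θ₂=0.018, ω₂=1.665, θ₃=-0.010, ω₃=0.082
apply F[27]=-15.000 → step 28: x=0.276, v=-0.452, θ₁=-1.220, ω₁=-4.982, θ₂=0.053, ω₂=1.820, θ₃=-0.008, ω₃=0.083
apply F[28]=-15.000 → step 29: x=0.265, v=-0.685, θ₁=-1.322, ω₁=-5.241, θ₂=0.091, ω₂=1.941, θ₃=-0.007, ω₃=0.084
apply F[29]=-15.000 → step 30: x=0.249, v=-0.934, θ₁=-1.430, ω₁=-5.540, θ₂=0.131, ω₂=2.022, θ₃=-0.005, ω₃=0.088
apply F[30]=-15.000 → step 31: x=0.228, v=-1.201, θ₁=-1.544, ω₁=-5.899, θ₂=0.171, ω₂=2.053, θ₃=-0.003, ω₃=0.093
apply F[31]=-15.000 → step 32: x=0.201, v=-1.494, θ₁=-1.666, ω₁=-6.348, θ₂=0.212, ω₂=2.021, θ₃=-0.001, ω₃=0.100
apply F[32]=-15.000 → step 33: x=0.168, v=-1.823, θ₁=-1.799, ω₁=-6.930, θ₂=0.252, ω₂=1.906, θ₃=0.001, ω₃=0.103
apply F[33]=-15.000 → step 34: x=0.127, v=-2.209, θ₁=-1.945, ω₁=-7.720, θ₂=0.288, ω₂=1.675, θ₃=0.003, ω₃=0.092
apply F[34]=-15.000 → step 35: x=0.079, v=-2.689, θ₁=-2.110, ω₁=-8.848, θ₂=0.318, ω₂=1.282, θ₃=0.004, ω₃=0.047
apply F[35]=-15.000 → step 36: x=0.019, v=-3.337, θ₁=-2.303, ω₁=-10.559, θ₂=0.338, ω₂=0.664, θ₃=0.004, ω₃=-0.084
apply F[36]=-15.000 → step 37: x=-0.057, v=-4.301, θ₁=-2.539, ω₁=-13.289, θ₂=0.343, ω₂=-0.191, θ₃=-0.001, ω₃=-0.444
apply F[37]=-15.000 → step 38: x=-0.157, v=-5.705, θ₁=-2.842, ω₁=-17.036, θ₂=0.332, ω₂=-0.579, θ₃=-0.018, ω₃=-1.436
Max |angle| over trajectory = 2.842 rad = 162.9°.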